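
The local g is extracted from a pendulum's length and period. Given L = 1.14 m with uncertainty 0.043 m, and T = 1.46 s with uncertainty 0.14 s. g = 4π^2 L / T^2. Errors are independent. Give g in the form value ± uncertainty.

21.1 ± 4.13 m/s^2

g is a product of powers, so relative uncertainties combine in quadrature:
  (1·δL/L)² = (1×0.0377)² = 0.00142;  (-2·δT/T)² = (-2×0.0959)² = 0.0368
δg/g = √(0.0382) = 0.195
g = 21.1 m/s^2, so δg = 0.195 × 21.1 = 4.13 m/s^2.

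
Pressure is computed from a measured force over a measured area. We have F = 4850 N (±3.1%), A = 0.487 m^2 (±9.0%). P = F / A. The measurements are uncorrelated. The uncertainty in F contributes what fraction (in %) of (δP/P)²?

10.6%

(δP/P)² = (1·δF/F)² + (-1·δA/A)²
  F term: (1×0.0310)² = 0.000961
  A term: (-1×0.0900)² = 0.00810
Total = 0.00906. Share from F = 0.000961/0.00906 = 0.106.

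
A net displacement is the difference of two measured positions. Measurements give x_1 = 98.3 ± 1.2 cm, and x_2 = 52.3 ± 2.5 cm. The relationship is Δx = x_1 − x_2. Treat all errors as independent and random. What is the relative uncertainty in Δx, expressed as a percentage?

6.03%

Δx is a linear combination, so absolute uncertainties add in quadrature:
  (δx_1)² = 1.44;  (δx_2)² = 6.25
δΔx = √(7.69) = 2.77 cm
Δx = 46.0 cm, so δΔx/Δx = 2.77/46.0 = 0.0603.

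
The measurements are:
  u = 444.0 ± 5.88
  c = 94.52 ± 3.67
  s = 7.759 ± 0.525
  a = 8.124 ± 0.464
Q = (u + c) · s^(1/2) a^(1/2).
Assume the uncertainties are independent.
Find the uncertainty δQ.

Let w = u + c = 538.5. δw = √(δu² + δc²) = √(34.6 + 13.5) = 6.93, so δw/w = 0.0129.
Q is then a monomial in w, s, a:
δQ/Q = √((δw/w)² + (½·δs/s)² + (½·δa/a)²) = √(0.000166 + 0.00114 + 0.000816) = 0.0461
Q = 4276, so δQ = 0.0461 × 4276 = 197.

197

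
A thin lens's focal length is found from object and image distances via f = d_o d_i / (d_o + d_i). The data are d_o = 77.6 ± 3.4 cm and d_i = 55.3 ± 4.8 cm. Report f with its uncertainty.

32.3 ± 1.74 cm

∂f/∂d_o = (d_i/(d_o+d_i))² = 0.173;  ∂f/∂d_i = (d_o/(d_o+d_i))² = 0.341
δf = √((∂f/∂d_o · δd_o)² + (∂f/∂d_i · δd_i)²) = √(0.347 + 2.68) = 1.74 cm
f = 32.3 cm.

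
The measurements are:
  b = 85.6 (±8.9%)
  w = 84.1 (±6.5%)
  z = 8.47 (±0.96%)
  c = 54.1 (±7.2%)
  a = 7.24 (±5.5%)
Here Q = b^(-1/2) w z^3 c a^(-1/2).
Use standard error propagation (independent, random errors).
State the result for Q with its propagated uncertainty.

Relative error in a monomial: (δQ/Q)² = Σ (nᵢ · δxᵢ/xᵢ)².
  (−½·δb/b)² = (-0.5×0.0890)² = 0.00198;  (1·δw/w)² = (1×0.0650)² = 0.00423;  (3·δz/z)² = (3×0.00960)² = 0.000829;  (1·δc/c)² = (1×0.0720)² = 0.00518;  (−½·δa/a)² = (-0.5×0.0550)² = 0.000756
δQ/Q = √(0.0130) = 0.114
Q = 1.11e+05, so δQ = 0.114 × 1.11e+05 = 12600.

(1.11 ± 0.126) × 10^5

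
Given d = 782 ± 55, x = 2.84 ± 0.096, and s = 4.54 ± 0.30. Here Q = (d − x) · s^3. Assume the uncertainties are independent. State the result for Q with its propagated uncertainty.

Let u = d − x = 779. δu = √(δd² + δx²) = √(3020 + 0.00922) = 55.0, so δu/u = 0.0706.
Q is then a monomial in u, s:
δQ/Q = √((δu/u)² + (3·δs/s)²) = √(0.00498 + 0.0393) = 0.210
Q = 72900, so δQ = 0.210 × 72900 = 15300.

72900 ± 15300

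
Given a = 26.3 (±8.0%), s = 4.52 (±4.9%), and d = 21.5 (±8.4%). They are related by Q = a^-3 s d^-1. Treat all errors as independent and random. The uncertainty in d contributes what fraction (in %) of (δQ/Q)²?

10.5%

(δQ/Q)² = (-3·δa/a)² + (1·δs/s)² + (-1·δd/d)²
  a term: (-3×0.0800)² = 0.0576
  s term: (1×0.0490)² = 0.00240
  d term: (-1×0.0840)² = 0.00706
Total = 0.0671. Share from d = 0.00706/0.0671 = 0.105.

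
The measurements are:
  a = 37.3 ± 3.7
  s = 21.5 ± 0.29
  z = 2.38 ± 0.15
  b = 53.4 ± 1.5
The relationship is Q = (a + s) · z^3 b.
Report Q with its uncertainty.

Let u = a + s = 58.8. δu = √(δa² + δs²) = √(13.7 + 0.0841) = 3.71, so δu/u = 0.0631.
Q is then a monomial in u, z, b:
δQ/Q = √((δu/u)² + (3·δz/z)² + (1·δb/b)²) = √(0.00398 + 0.0357 + 0.000789) = 0.201
Q = 42300, so δQ = 0.201 × 42300 = 8520.

42300 ± 8520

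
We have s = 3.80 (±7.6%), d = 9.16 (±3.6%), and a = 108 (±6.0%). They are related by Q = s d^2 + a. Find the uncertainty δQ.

Let p = s·d^2 = 319. δp/p = √((1·δs/s)² + (2·δd/d)²) = √(0.00578 + 0.00518) = 0.105, so δp = 33.4.
Q = p + a: δQ = √(δp² + δa²) = √(1110 + 42.0) = 34.0

34.0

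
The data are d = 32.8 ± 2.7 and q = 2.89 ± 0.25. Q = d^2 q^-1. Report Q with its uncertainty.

Q is a product of powers, so relative uncertainties combine in quadrature:
  (2·δd/d)² = (2×0.0823)² = 0.0271;  (-1·δq/q)² = (-1×0.0865)² = 0.00748
δQ/Q = √(0.0346) = 0.186
Q = 372, so δQ = 0.186 × 372 = 69.2.

372 ± 69.2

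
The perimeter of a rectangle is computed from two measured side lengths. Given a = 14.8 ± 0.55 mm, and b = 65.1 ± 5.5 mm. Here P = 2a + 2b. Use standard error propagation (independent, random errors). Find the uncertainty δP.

Sums and differences: (δP)² = Σ (cᵢ δxᵢ)².
  (2·δa)² = 1.21;  (2·δb)² = 121
δP = √(122) = 11.1 mm

11.1 mm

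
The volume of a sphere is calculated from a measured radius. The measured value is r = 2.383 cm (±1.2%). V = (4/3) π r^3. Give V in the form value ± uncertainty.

Products/powers → add relative errors in quadrature, weighted by exponent:
  (3·δr/r)² = (3×0.0120)² = 0.00130
δV/V = √(0.00130) = 0.0360
V = 56.68 cm^3, so δV = 0.0360 × 56.68 = 2.04 cm^3.

56.68 ± 2.04 cm^3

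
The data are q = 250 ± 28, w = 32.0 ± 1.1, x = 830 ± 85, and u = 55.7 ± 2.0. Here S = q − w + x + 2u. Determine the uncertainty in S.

89.6

Sums and differences: (δS)² = Σ (cᵢ δxᵢ)².
  (δq)² = 784;  (δw)² = 1.21;  (δx)² = 7220;  (2·δu)² = 16.0
δS = √(8030) = 89.6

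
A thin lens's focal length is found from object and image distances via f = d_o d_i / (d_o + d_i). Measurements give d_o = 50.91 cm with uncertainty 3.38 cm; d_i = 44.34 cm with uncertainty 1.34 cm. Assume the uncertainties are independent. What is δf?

0.826 cm

∂f/∂d_o = (d_i/(d_o+d_i))² = 0.217;  ∂f/∂d_i = (d_o/(d_o+d_i))² = 0.286
δf = √((∂f/∂d_o · δd_o)² + (∂f/∂d_i · δd_i)²) = √(0.536 + 0.147) = 0.826 cm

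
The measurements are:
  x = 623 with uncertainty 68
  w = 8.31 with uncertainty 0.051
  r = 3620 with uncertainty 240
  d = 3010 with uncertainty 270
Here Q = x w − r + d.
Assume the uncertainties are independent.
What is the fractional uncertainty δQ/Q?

0.147

Let p = x·w = 5180. δp/p = √((1·δx/x)² + (1·δw/w)²) = √(0.0119 + 3.77e-05) = 0.109, so δp = 566.
Q = p − r + d: δQ = √(δp² + δr² + δd²) = √(3.2e+05 + 57600 + 72900) = 671
Q = 4570, so δQ/Q = 671/4570 = 0.147.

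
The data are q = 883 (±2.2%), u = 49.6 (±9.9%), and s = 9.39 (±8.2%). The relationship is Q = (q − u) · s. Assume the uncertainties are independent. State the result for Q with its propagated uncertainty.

7830 ± 669

Let w = q − u = 833. δw = √(δq² + δu²) = √(377 + 24.1) = 20.0, so δw/w = 0.0240.
Q is then a monomial in w, s:
δQ/Q = √((δw/w)² + (1·δs/s)²) = √(0.000578 + 0.00672) = 0.0855
Q = 7830, so δQ = 0.0855 × 7830 = 669.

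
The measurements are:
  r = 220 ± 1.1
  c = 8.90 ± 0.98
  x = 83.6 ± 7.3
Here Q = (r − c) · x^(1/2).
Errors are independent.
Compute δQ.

Let u = r − c = 211. δu = √(δr² + δc²) = √(1.21 + 0.960) = 1.47, so δu/u = 0.00698.
Q is then a monomial in u, x:
δQ/Q = √((δu/u)² + (½·δx/x)²) = √(4.87e-05 + 0.00191) = 0.0442
Q = 1930, so δQ = 0.0442 × 1930 = 85.3.

85.3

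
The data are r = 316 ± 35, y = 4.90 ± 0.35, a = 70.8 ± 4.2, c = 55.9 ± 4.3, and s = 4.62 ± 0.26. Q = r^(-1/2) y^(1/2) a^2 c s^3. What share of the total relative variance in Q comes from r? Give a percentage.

5.80%

(δQ/Q)² = (−½·δr/r)² + (½·δy/y)² + (2·δa/a)² + (1·δc/c)² + (3·δs/s)²
  r term: (-0.5×0.111)² = 0.00307
  y term: (0.5×0.0714)² = 0.00128
  a term: (2×0.0593)² = 0.0141
  c term: (1×0.0769)² = 0.00592
  s term: (3×0.0563)² = 0.0285
Total = 0.0528. Share from r = 0.00307/0.0528 = 0.0580.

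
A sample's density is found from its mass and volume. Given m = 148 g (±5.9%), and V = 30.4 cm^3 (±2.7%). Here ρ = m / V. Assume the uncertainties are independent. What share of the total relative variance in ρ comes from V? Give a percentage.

17.3%

(δρ/ρ)² = (1·δm/m)² + (-1·δV/V)²
  m term: (1×0.0590)² = 0.00348
  V term: (-1×0.0270)² = 0.000729
Total = 0.00421. Share from V = 0.000729/0.00421 = 0.173.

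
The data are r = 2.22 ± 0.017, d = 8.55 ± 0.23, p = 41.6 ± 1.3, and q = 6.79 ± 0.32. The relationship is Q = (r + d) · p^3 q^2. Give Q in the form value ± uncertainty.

Let u = r + d = 10.8. δu = √(δr² + δd²) = √(0.000289 + 0.0529) = 0.231, so δu/u = 0.0214.
Q is then a monomial in u, p, q:
δQ/Q = √((δu/u)² + (3·δp/p)² + (2·δq/q)²) = √(0.000459 + 0.00879 + 0.00888) = 0.135
Q = 3.57e+07, so δQ = 0.135 × 3.57e+07 = 4.81e+06.

(3.57 ± 0.481) × 10^7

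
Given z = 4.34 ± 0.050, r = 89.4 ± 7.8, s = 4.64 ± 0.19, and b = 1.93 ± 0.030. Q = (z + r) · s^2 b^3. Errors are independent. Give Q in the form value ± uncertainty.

Let u = z + r = 93.7. δu = √(δz² + δr²) = √(0.00250 + 60.8) = 7.80, so δu/u = 0.0832.
Q is then a monomial in u, s, b:
δQ/Q = √((δu/u)² + (2·δs/s)² + (3·δb/b)²) = √(0.00692 + 0.00671 + 0.00217) = 0.126
Q = 14500, so δQ = 0.126 × 14500 = 1820.

14500 ± 1820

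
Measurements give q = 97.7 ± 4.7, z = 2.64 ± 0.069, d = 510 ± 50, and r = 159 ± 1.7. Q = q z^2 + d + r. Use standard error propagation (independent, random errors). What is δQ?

69.6

Let p = q·z^2 = 681. δp/p = √((1·δq/q)² + (2·δz/z)²) = √(0.00231 + 0.00273) = 0.0710, so δp = 48.4.
Q = p + d + r: δQ = √(δp² + δd² + δr²) = √(2340 + 2500 + 2.89) = 69.6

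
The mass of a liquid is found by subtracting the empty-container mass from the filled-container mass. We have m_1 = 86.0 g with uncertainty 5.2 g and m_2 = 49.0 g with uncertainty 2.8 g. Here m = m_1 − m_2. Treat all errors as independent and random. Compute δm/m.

0.160

Each term contributes (cᵢ δxᵢ)² to (δm)²:
  (δm_1)² = 27.0;  (δm_2)² = 7.84
δm = √(34.9) = 5.91 g
m = 37.0 g, so δm/m = 5.91/37.0 = 0.160.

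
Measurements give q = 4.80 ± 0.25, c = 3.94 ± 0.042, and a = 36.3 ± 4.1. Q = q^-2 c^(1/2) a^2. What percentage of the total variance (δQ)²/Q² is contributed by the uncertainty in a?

(δQ/Q)² = (-2·δq/q)² + (½·δc/c)² + (2·δa/a)²
  q term: (-2×0.0521)² = 0.0109
  c term: (0.5×0.0107)² = 2.84e-05
  a term: (2×0.113)² = 0.0510
Total = 0.0619. Share from a = 0.0510/0.0619 = 0.824.

82.4%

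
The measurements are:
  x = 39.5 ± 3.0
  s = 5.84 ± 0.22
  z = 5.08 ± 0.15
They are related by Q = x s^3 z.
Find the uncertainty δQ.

Since Q is a product/quotient, work with relative uncertainties:
  (1·δx/x)² = (1×0.0759)² = 0.00577;  (3·δs/s)² = (3×0.0377)² = 0.0128;  (1·δz/z)² = (1×0.0295)² = 0.000872
δQ/Q = √(0.0194) = 0.139
Q = 40000, so δQ = 0.139 × 40000 = 5570.

5570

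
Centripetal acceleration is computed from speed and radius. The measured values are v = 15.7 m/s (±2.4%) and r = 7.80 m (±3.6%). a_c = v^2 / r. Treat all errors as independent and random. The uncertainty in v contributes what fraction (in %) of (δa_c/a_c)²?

64.0%

(δa_c/a_c)² = (2·δv/v)² + (-1·δr/r)²
  v term: (2×0.0240)² = 0.00230
  r term: (-1×0.0360)² = 0.00130
Total = 0.00360. Share from v = 0.00230/0.00360 = 0.640.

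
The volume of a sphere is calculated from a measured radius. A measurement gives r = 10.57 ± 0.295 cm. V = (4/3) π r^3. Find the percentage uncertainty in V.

8.37%

Since V is a product/quotient, work with relative uncertainties:
  (3·δr/r)² = (3×0.0279)² = 0.00701
δV/V = √(0.00701) = 0.0837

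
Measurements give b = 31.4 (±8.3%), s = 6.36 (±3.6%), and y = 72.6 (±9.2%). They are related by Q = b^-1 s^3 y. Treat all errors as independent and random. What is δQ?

97.8

Since Q is a product/quotient, work with relative uncertainties:
  (-1·δb/b)² = (-1×0.0830)² = 0.00689;  (3·δs/s)² = (3×0.0360)² = 0.0117;  (1·δy/y)² = (1×0.0920)² = 0.00846
δQ/Q = √(0.0270) = 0.164
Q = 595, so δQ = 0.164 × 595 = 97.8.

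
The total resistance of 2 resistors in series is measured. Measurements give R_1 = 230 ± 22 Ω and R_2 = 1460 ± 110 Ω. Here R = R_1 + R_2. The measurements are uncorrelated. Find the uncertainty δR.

112 Ω

For a sum/difference, combine absolute errors in quadrature:
  (δR_1)² = 484;  (δR_2)² = 12100
δR = √(12600) = 112 Ω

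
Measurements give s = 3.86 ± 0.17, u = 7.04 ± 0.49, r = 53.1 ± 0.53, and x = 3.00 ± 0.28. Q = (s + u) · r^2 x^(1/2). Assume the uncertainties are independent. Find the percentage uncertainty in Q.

Let w = s + u = 10.9. δw = √(δs² + δu²) = √(0.0289 + 0.240) = 0.519, so δw/w = 0.0476.
Q is then a monomial in w, r, x:
δQ/Q = √((δw/w)² + (2·δr/r)² + (½·δx/x)²) = √(0.00226 + 0.000398 + 0.00218) = 0.0696

6.96%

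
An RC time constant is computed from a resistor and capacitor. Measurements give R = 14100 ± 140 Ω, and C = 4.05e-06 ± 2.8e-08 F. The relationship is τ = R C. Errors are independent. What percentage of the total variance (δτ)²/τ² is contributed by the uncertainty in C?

32.7%

(δτ/τ)² = (1·δR/R)² + (1·δC/C)²
  R term: (1×0.00993)² = 9.86e-05
  C term: (1×0.00691)² = 4.78e-05
Total = 0.000146. Share from C = 4.78e-05/0.000146 = 0.327.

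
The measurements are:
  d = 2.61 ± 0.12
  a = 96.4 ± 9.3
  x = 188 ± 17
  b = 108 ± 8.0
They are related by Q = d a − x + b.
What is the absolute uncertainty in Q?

Let p = d·a = 252. δp/p = √((1·δd/d)² + (1·δa/a)²) = √(0.00211 + 0.00931) = 0.107, so δp = 26.9.
Q = p − x + b: δQ = √(δp² + δx² + δb²) = √(723 + 289 + 64.0) = 32.8

32.8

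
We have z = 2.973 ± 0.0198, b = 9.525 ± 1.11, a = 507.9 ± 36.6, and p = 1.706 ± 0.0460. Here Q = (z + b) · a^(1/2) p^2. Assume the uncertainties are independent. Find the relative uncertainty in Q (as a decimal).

0.110

Let u = z + b = 12.50. δu = √(δz² + δb²) = √(0.000392 + 1.23) = 1.11, so δu/u = 0.0888.
Q is then a monomial in u, a, p:
δQ/Q = √((δu/u)² + (½·δa/a)² + (2·δp/p)²) = √(0.00789 + 0.00130 + 0.00291) = 0.110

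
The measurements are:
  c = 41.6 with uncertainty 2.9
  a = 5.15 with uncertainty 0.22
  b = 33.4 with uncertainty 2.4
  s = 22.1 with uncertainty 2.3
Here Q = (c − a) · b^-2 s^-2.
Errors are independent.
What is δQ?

1.77e-05

Let u = c − a = 36.5. δu = √(δc² + δa²) = √(8.41 + 0.0484) = 2.91, so δu/u = 0.0798.
Q is then a monomial in u, b, s:
δQ/Q = √((δu/u)² + (-2·δb/b)² + (-2·δs/s)²) = √(0.00637 + 0.0207 + 0.0433) = 0.265
Q = 6.69e-05, so δQ = 0.265 × 6.69e-05 = 1.77e-05.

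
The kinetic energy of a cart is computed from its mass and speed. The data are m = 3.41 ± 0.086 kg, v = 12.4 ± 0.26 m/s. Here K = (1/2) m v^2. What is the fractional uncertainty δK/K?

0.0489

Since K is a product/quotient, work with relative uncertainties:
  (1·δm/m)² = (1×0.0252)² = 0.000636;  (2·δv/v)² = (2×0.0210)² = 0.00176
δK/K = √(0.00239) = 0.0489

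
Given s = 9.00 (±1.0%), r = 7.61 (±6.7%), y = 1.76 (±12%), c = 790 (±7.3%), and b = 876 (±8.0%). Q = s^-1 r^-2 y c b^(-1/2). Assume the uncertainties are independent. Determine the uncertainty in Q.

Since Q is a product/quotient, work with relative uncertainties:
  (-1·δs/s)² = (-1×0.0100)² = 0.000100;  (-2·δr/r)² = (-2×0.0670)² = 0.0180;  (1·δy/y)² = (1×0.120)² = 0.0144;  (1·δc/c)² = (1×0.0730)² = 0.00533;  (−½·δb/b)² = (-0.5×0.0800)² = 0.00160
δQ/Q = √(0.0394) = 0.198
Q = 0.0901, so δQ = 0.198 × 0.0901 = 0.0179.

0.0179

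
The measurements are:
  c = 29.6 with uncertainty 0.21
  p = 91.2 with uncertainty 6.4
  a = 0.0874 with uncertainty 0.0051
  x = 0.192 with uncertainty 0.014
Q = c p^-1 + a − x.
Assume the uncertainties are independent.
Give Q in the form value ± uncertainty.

0.220 ± 0.0273

Let w = c·p^-1 = 0.325. δw/w = √((1·δc/c)² + (-1·δp/p)²) = √(5.03e-05 + 0.00492) = 0.0705, so δw = 0.0229.
Q = w + a − x: δQ = √(δw² + δa² + δx²) = √(0.000524 + 2.6e-05 + 0.000196) = 0.0273
Q = 0.220.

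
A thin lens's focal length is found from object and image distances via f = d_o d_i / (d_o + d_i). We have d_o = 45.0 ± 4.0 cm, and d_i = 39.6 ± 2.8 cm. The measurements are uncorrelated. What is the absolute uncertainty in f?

∂f/∂d_o = (d_i/(d_o+d_i))² = 0.219;  ∂f/∂d_i = (d_o/(d_o+d_i))² = 0.283
δf = √((∂f/∂d_o · δd_o)² + (∂f/∂d_i · δd_i)²) = √(0.768 + 0.628) = 1.18 cm

1.18 cm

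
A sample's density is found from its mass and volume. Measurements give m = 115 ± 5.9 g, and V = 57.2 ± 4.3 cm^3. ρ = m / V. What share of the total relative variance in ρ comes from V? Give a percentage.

68.2%

(δρ/ρ)² = (1·δm/m)² + (-1·δV/V)²
  m term: (1×0.0513)² = 0.00263
  V term: (-1×0.0752)² = 0.00565
Total = 0.00828. Share from V = 0.00565/0.00828 = 0.682.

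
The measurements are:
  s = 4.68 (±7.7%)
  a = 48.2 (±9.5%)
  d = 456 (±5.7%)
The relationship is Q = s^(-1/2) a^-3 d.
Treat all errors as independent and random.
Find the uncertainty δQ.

0.000552

Each factor contributes (exponent × relative error)² to (δQ/Q)²:
  (−½·δs/s)² = (-0.5×0.0770)² = 0.00148;  (-3·δa/a)² = (-3×0.0950)² = 0.0812;  (1·δd/d)² = (1×0.0570)² = 0.00325
δQ/Q = √(0.0860) = 0.293
Q = 0.00188, so δQ = 0.293 × 0.00188 = 0.000552.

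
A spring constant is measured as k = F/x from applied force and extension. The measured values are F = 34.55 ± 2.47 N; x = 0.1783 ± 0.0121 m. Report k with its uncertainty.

193.8 ± 19.1 N/m

For a monomial k ∝ F, x^-1, fractional errors add in quadrature:
  (1·δF/F)² = (1×0.0715)² = 0.00511;  (-1·δx/x)² = (-1×0.0679)² = 0.00461
δk/k = √(0.00972) = 0.0986
k = 193.8 N/m, so δk = 0.0986 × 193.8 = 19.1 N/m.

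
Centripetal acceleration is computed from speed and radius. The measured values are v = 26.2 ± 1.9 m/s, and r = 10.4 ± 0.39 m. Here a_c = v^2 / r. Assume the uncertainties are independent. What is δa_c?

9.89 m/s^2

For a monomial a_c ∝ v^2, r^-1, fractional errors add in quadrature:
  (2·δv/v)² = (2×0.0725)² = 0.0210;  (-1·δr/r)² = (-1×0.0375)² = 0.00141
δa_c/a_c = √(0.0224) = 0.150
a_c = 66.0 m/s^2, so δa_c = 0.150 × 66.0 = 9.89 m/s^2.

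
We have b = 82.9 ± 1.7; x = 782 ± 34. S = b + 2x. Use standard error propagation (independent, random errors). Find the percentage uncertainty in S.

For a sum/difference, combine absolute errors in quadrature:
  (δb)² = 2.89;  (2·δx)² = 4620
δS = √(4630) = 68.0
S = 1650, so δS/S = 68.0/1650 = 0.0413.

4.13%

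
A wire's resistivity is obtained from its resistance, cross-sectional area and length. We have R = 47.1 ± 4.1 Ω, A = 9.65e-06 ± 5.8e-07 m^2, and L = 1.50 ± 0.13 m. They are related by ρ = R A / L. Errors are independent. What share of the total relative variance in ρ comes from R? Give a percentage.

(δρ/ρ)² = (1·δR/R)² + (1·δA/A)² + (-1·δL/L)²
  R term: (1×0.0870)² = 0.00758
  A term: (1×0.0601)² = 0.00361
  L term: (-1×0.0867)² = 0.00751
Total = 0.0187. Share from R = 0.00758/0.0187 = 0.405.

40.5%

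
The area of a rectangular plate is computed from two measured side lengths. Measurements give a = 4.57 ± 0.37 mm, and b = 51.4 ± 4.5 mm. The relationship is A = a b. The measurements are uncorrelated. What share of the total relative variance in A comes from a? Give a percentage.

46.1%

(δA/A)² = (1·δa/a)² + (1·δb/b)²
  a term: (1×0.0810)² = 0.00655
  b term: (1×0.0875)² = 0.00766
Total = 0.0142. Share from a = 0.00655/0.0142 = 0.461.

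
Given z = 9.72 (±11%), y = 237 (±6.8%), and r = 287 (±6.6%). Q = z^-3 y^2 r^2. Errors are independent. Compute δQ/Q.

0.381

For a monomial Q ∝ z^-3, y^2, r^2, fractional errors add in quadrature:
  (-3·δz/z)² = (-3×0.110)² = 0.109;  (2·δy/y)² = (2×0.0680)² = 0.0185;  (2·δr/r)² = (2×0.0660)² = 0.0174
δQ/Q = √(0.145) = 0.381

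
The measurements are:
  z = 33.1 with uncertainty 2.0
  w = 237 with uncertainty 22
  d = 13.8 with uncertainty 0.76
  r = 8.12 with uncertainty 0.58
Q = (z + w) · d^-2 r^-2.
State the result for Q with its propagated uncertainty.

0.0215 ± 0.00426

Let u = z + w = 270. δu = √(δz² + δw²) = √(4.00 + 484) = 22.1, so δu/u = 0.0818.
Q is then a monomial in u, d, r:
δQ/Q = √((δu/u)² + (-2·δd/d)² + (-2·δr/r)²) = √(0.00669 + 0.0121 + 0.0204) = 0.198
Q = 0.0215, so δQ = 0.198 × 0.0215 = 0.00426.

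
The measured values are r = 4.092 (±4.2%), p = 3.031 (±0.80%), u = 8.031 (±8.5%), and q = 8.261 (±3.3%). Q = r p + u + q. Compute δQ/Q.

0.0316

Let w = r·p = 12.40. δw/w = √((1·δr/r)² + (1·δp/p)²) = √(0.00176 + 6.4e-05) = 0.0428, so δw = 0.530.
Q = w + u + q: δQ = √(δw² + δu² + δq²) = √(0.281 + 0.466 + 0.0743) = 0.906
Q = 28.69, so δQ/Q = 0.906/28.69 = 0.0316.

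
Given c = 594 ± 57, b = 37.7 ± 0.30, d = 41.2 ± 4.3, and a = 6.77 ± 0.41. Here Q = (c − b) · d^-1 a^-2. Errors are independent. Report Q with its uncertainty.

0.295 ± 0.0559

Let u = c − b = 556. δu = √(δc² + δb²) = √(3250 + 0.0900) = 57.0, so δu/u = 0.102.
Q is then a monomial in u, d, a:
δQ/Q = √((δu/u)² + (-1·δd/d)² + (-2·δa/a)²) = √(0.0105 + 0.0109 + 0.0147) = 0.190
Q = 0.295, so δQ = 0.190 × 0.295 = 0.0559.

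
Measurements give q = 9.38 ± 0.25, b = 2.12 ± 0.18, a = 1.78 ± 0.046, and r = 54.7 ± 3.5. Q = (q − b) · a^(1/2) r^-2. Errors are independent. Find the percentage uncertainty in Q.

Let u = q − b = 7.26. δu = √(δq² + δb²) = √(0.0625 + 0.0324) = 0.308, so δu/u = 0.0424.
Q is then a monomial in u, a, r:
δQ/Q = √((δu/u)² + (½·δa/a)² + (-2·δr/r)²) = √(0.00180 + 0.000167 + 0.0164) = 0.135

13.5%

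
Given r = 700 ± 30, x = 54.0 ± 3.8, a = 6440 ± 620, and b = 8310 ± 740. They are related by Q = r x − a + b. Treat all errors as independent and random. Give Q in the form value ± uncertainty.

Let p = r·x = 37800. δp/p = √((1·δr/r)² + (1·δx/x)²) = √(0.00184 + 0.00495) = 0.0824, so δp = 3110.
Q = p − a + b: δQ = √(δp² + δa² + δb²) = √(9.7e+06 + 3.84e+05 + 5.48e+05) = 3260
Q = 39700.

39700 ± 3260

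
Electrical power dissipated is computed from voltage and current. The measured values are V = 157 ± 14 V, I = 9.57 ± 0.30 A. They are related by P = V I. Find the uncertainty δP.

142 W

P is a product of powers, so relative uncertainties combine in quadrature:
  (1·δV/V)² = (1×0.0892)² = 0.00795;  (1·δI/I)² = (1×0.0313)² = 0.000983
δP/P = √(0.00893) = 0.0945
P = 1500 W, so δP = 0.0945 × 1500 = 142 W.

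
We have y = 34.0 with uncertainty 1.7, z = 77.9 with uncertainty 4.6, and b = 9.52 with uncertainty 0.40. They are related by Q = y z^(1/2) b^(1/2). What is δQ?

57.2

Q is a product of powers, so relative uncertainties combine in quadrature:
  (1·δy/y)² = (1×0.0500)² = 0.00250;  (½·δz/z)² = (0.5×0.0591)² = 0.000872;  (½·δb/b)² = (0.5×0.0420)² = 0.000441
δQ/Q = √(0.00381) = 0.0618
Q = 926, so δQ = 0.0618 × 926 = 57.2.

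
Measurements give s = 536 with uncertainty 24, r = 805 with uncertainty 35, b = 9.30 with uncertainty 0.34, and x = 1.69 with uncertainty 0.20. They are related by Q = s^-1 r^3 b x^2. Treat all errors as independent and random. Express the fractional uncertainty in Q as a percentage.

27.6%

Q is a product of powers, so relative uncertainties combine in quadrature:
  (-1·δs/s)² = (-1×0.0448)² = 0.00200;  (3·δr/r)² = (3×0.0435)² = 0.0170;  (1·δb/b)² = (1×0.0366)² = 0.00134;  (2·δx/x)² = (2×0.118)² = 0.0560
δQ/Q = √(0.0764) = 0.276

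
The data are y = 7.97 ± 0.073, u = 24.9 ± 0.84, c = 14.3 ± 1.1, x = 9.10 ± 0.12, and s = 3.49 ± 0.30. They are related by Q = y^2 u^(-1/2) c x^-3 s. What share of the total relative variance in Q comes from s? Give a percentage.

(δQ/Q)² = (2·δy/y)² + (−½·δu/u)² + (1·δc/c)² + (-3·δx/x)² + (1·δs/s)²
  y term: (2×0.00916)² = 0.000336
  u term: (-0.5×0.0337)² = 0.000285
  c term: (1×0.0769)² = 0.00592
  x term: (-3×0.0132)² = 0.00157
  s term: (1×0.0860)² = 0.00739
Total = 0.0155. Share from s = 0.00739/0.0155 = 0.477.

47.7%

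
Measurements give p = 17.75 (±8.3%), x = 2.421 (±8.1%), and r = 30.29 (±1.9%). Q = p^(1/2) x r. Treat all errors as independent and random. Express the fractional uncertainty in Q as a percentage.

9.30%

Each factor contributes (exponent × relative error)² to (δQ/Q)²:
  (½·δp/p)² = (0.5×0.0830)² = 0.00172;  (1·δx/x)² = (1×0.0810)² = 0.00656;  (1·δr/r)² = (1×0.0190)² = 0.000361
δQ/Q = √(0.00864) = 0.0930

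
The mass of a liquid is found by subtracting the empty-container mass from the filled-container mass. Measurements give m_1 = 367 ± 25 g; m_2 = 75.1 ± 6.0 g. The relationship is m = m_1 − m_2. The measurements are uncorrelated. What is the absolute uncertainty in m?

25.7 g

Sums and differences: (δm)² = Σ (cᵢ δxᵢ)².
  (δm_1)² = 625;  (δm_2)² = 36.0
δm = √(661) = 25.7 g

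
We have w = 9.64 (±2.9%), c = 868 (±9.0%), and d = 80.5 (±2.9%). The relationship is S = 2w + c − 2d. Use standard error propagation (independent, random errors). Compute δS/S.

0.108

Sums and differences: (δS)² = Σ (cᵢ δxᵢ)².
  (2·δw)² = 0.313;  (δc)² = 6100;  (2·δd)² = 21.8
δS = √(6120) = 78.3
S = 726, so δS/S = 78.3/726 = 0.108.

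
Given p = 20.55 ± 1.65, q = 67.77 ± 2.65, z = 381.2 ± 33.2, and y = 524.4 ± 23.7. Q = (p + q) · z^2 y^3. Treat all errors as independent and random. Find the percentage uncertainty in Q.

22.4%

Let u = p + q = 88.32. δu = √(δp² + δq²) = √(2.72 + 7.02) = 3.12, so δu/u = 0.0353.
Q is then a monomial in u, z, y:
δQ/Q = √((δu/u)² + (2·δz/z)² + (3·δy/y)²) = √(0.00125 + 0.0303 + 0.0184) = 0.224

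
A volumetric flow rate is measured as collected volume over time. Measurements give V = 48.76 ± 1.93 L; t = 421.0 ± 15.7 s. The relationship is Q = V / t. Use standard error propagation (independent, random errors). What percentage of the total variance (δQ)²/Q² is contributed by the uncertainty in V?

53.0%

(δQ/Q)² = (1·δV/V)² + (-1·δt/t)²
  V term: (1×0.0396)² = 0.00157
  t term: (-1×0.0373)² = 0.00139
Total = 0.00296. Share from V = 0.00157/0.00296 = 0.530.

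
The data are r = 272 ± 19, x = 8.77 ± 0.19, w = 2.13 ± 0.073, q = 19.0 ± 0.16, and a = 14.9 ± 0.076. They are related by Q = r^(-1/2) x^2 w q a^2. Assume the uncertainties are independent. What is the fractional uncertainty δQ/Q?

Each factor contributes (exponent × relative error)² to (δQ/Q)²:
  (−½·δr/r)² = (-0.5×0.0699)² = 0.00122;  (2·δx/x)² = (2×0.0217)² = 0.00188;  (1·δw/w)² = (1×0.0343)² = 0.00117;  (1·δq/q)² = (1×0.00842)² = 7.09e-05;  (2·δa/a)² = (2×0.00510)² = 0.000104
δQ/Q = √(0.00445) = 0.0667

0.0667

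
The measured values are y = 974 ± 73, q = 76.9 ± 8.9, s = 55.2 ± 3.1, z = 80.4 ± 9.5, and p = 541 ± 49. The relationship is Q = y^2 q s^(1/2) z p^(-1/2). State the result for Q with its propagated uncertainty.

(1.87 ± 0.430) × 10^9

For a monomial Q ∝ y^2, q, s^(1/2), z, p^(-1/2), fractional errors add in quadrature:
  (2·δy/y)² = (2×0.0749)² = 0.0225;  (1·δq/q)² = (1×0.116)² = 0.0134;  (½·δs/s)² = (0.5×0.0562)² = 0.000788;  (1·δz/z)² = (1×0.118)² = 0.0140;  (−½·δp/p)² = (-0.5×0.0906)² = 0.00205
δQ/Q = √(0.0527) = 0.229
Q = 1.87e+09, so δQ = 0.229 × 1.87e+09 = 4.3e+08.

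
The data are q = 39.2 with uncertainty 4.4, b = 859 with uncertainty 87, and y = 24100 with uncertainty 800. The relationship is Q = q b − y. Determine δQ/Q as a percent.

53.8%

Let p = q·b = 33700. δp/p = √((1·δq/q)² + (1·δb/b)²) = √(0.0126 + 0.0103) = 0.151, so δp = 5090.
Q = p − y: δQ = √(δp² + δy²) = √(2.59e+07 + 6.4e+05) = 5150
Q = 9570, so δQ/Q = 5150/9570 = 0.538.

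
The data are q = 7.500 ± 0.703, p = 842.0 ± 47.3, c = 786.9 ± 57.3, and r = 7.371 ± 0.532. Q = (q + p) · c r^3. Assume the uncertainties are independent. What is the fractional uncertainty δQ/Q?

Let u = q + p = 849.5. δu = √(δq² + δp²) = √(0.494 + 2240) = 47.3, so δu/u = 0.0557.
Q is then a monomial in u, c, r:
δQ/Q = √((δu/u)² + (1·δc/c)² + (3·δr/r)²) = √(0.00310 + 0.00530 + 0.0469) = 0.235

0.235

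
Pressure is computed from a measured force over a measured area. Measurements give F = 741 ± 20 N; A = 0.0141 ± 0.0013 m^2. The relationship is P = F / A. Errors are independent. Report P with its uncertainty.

52600 ± 5050 Pa

Products/powers → add relative errors in quadrature, weighted by exponent:
  (1·δF/F)² = (1×0.0270)² = 0.000728;  (-1·δA/A)² = (-1×0.0922)² = 0.00850
δP/P = √(0.00923) = 0.0961
P = 52600 Pa, so δP = 0.0961 × 52600 = 5050 Pa.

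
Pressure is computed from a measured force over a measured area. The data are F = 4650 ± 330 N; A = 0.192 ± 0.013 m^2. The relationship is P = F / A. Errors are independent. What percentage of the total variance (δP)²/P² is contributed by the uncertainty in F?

52.3%

(δP/P)² = (1·δF/F)² + (-1·δA/A)²
  F term: (1×0.0710)² = 0.00504
  A term: (-1×0.0677)² = 0.00458
Total = 0.00962. Share from F = 0.00504/0.00962 = 0.523.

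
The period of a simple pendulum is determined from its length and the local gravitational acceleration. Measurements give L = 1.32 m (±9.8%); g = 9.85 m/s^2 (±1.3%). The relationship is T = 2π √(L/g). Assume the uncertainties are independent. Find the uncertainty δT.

0.114 s

For a monomial T ∝ L^(1/2), g^(-1/2), fractional errors add in quadrature:
  (½·δL/L)² = (0.5×0.0980)² = 0.00240;  (−½·δg/g)² = (-0.5×0.0130)² = 4.22e-05
δT/T = √(0.00244) = 0.0494
T = 2.30 s, so δT = 0.0494 × 2.30 = 0.114 s.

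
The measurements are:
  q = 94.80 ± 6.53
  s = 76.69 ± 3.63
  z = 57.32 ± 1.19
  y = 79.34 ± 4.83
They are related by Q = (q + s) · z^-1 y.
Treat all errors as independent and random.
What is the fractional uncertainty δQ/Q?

0.0777

Let u = q + s = 171.5. δu = √(δq² + δs²) = √(42.6 + 13.2) = 7.47, so δu/u = 0.0436.
Q is then a monomial in u, z, y:
δQ/Q = √((δu/u)² + (-1·δz/z)² + (1·δy/y)²) = √(0.00190 + 0.000431 + 0.00371) = 0.0777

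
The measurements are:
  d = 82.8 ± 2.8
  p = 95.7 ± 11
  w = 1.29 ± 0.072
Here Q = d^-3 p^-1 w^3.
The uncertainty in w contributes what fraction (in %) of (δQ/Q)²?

(δQ/Q)² = (-3·δd/d)² + (-1·δp/p)² + (3·δw/w)²
  d term: (-3×0.0338)² = 0.0103
  p term: (-1×0.115)² = 0.0132
  w term: (3×0.0558)² = 0.0280
Total = 0.0515. Share from w = 0.0280/0.0515 = 0.544.

54.4%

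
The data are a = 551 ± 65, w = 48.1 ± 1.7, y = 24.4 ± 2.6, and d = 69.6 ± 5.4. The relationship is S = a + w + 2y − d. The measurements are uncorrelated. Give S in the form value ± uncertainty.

578 ± 65.5

Absolute uncertainties add in quadrature for a linear combination:
  (δa)² = 4220;  (δw)² = 2.89;  (2·δy)² = 27.0;  (δd)² = 29.2
δS = √(4280) = 65.5
S = 578.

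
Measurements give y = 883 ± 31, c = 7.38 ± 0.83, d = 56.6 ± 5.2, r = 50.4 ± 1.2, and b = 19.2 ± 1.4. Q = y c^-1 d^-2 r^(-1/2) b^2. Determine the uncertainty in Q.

Relative error in a monomial: (δQ/Q)² = Σ (nᵢ · δxᵢ/xᵢ)².
  (1·δy/y)² = (1×0.0351)² = 0.00123;  (-1·δc/c)² = (-1×0.112)² = 0.0126;  (-2·δd/d)² = (-2×0.0919)² = 0.0338;  (−½·δr/r)² = (-0.5×0.0238)² = 0.000142;  (2·δb/b)² = (2×0.0729)² = 0.0213
δQ/Q = √(0.0691) = 0.263
Q = 1.94, so δQ = 0.263 × 1.94 = 0.510.

0.510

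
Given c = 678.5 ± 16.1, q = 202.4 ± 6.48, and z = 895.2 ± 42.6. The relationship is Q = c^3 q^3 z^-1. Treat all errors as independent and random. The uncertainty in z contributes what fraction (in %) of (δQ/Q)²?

13.7%

(δQ/Q)² = (3·δc/c)² + (3·δq/q)² + (-1·δz/z)²
  c term: (3×0.0237)² = 0.00507
  q term: (3×0.0320)² = 0.00923
  z term: (-1×0.0476)² = 0.00226
Total = 0.0166. Share from z = 0.00226/0.0166 = 0.137.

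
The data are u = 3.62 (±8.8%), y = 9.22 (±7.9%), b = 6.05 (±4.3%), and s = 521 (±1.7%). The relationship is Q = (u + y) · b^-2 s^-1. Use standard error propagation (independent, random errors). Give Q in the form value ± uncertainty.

(6.73 ± 0.723) × 10^-4

Let w = u + y = 12.8. δw = √(δu² + δy²) = √(0.101 + 0.531) = 0.795, so δw/w = 0.0619.
Q is then a monomial in w, b, s:
δQ/Q = √((δw/w)² + (-2·δb/b)² + (-1·δs/s)²) = √(0.00383 + 0.00740 + 0.000289) = 0.107
Q = 0.000673, so δQ = 0.107 × 0.000673 = 7.23e-05.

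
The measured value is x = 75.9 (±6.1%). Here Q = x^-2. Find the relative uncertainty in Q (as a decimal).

Q ∝ x^-2, so δQ/Q = |-2| · δx/x = 2 × 0.0610 = 0.122.

0.122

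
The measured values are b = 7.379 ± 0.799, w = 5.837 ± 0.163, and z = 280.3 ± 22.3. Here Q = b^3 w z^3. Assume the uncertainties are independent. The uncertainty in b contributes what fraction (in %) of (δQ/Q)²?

64.6%

(δQ/Q)² = (3·δb/b)² + (1·δw/w)² + (3·δz/z)²
  b term: (3×0.108)² = 0.106
  w term: (1×0.0279)² = 0.000780
  z term: (3×0.0796)² = 0.0570
Total = 0.163. Share from b = 0.106/0.163 = 0.646.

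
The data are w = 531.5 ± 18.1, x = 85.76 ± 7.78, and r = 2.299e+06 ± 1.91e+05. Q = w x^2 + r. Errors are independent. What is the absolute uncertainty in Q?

Let p = w·x^2 = 3.909e+06. δp/p = √((1·δw/w)² + (2·δx/x)²) = √(0.00116 + 0.0329) = 0.185, so δp = 7.22e+05.
Q = p + r: δQ = √(δp² + δr²) = √(5.21e+11 + 3.65e+10) = 7.46e+05

7.46e+05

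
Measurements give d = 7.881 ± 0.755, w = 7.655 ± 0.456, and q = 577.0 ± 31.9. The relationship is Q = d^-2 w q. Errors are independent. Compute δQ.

14.8

Products/powers → add relative errors in quadrature, weighted by exponent:
  (-2·δd/d)² = (-2×0.0958)² = 0.0367;  (1·δw/w)² = (1×0.0596)² = 0.00355;  (1·δq/q)² = (1×0.0553)² = 0.00306
δQ/Q = √(0.0433) = 0.208
Q = 71.11, so δQ = 0.208 × 71.11 = 14.8.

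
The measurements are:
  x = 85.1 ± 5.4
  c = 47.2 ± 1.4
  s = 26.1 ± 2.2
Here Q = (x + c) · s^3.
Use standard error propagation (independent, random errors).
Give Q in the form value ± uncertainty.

(2.35 ± 0.603) × 10^6

Let u = x + c = 132. δu = √(δx² + δc²) = √(29.2 + 1.96) = 5.58, so δu/u = 0.0422.
Q is then a monomial in u, s:
δQ/Q = √((δu/u)² + (3·δs/s)²) = √(0.00178 + 0.0639) = 0.256
Q = 2.35e+06, so δQ = 0.256 × 2.35e+06 = 6.03e+05.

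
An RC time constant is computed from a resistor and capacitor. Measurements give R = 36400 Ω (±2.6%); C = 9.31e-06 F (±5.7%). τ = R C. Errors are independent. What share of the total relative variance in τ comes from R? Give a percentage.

17.2%

(δτ/τ)² = (1·δR/R)² + (1·δC/C)²
  R term: (1×0.0260)² = 0.000676
  C term: (1×0.0570)² = 0.00325
Total = 0.00393. Share from R = 0.000676/0.00393 = 0.172.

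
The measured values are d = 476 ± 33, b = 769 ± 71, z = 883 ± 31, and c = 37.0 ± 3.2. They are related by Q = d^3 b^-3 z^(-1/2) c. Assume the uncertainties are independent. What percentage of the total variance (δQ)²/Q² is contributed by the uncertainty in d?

(δQ/Q)² = (3·δd/d)² + (-3·δb/b)² + (−½·δz/z)² + (1·δc/c)²
  d term: (3×0.0693)² = 0.0433
  b term: (-3×0.0923)² = 0.0767
  z term: (-0.5×0.0351)² = 0.000308
  c term: (1×0.0865)² = 0.00748
Total = 0.128. Share from d = 0.0433/0.128 = 0.339.

33.9%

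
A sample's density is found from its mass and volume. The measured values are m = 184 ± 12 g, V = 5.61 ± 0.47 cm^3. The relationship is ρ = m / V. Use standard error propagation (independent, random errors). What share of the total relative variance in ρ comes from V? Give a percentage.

62.3%

(δρ/ρ)² = (1·δm/m)² + (-1·δV/V)²
  m term: (1×0.0652)² = 0.00425
  V term: (-1×0.0838)² = 0.00702
Total = 0.0113. Share from V = 0.00702/0.0113 = 0.623.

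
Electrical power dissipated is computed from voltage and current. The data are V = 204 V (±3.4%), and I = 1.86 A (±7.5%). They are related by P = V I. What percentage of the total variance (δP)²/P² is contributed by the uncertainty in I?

(δP/P)² = (1·δV/V)² + (1·δI/I)²
  V term: (1×0.0340)² = 0.00116
  I term: (1×0.0750)² = 0.00562
Total = 0.00678. Share from I = 0.00562/0.00678 = 0.830.

83.0%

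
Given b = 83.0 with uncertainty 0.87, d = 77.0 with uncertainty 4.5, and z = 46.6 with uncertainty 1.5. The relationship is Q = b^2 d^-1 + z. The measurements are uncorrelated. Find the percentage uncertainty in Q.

4.23%

Let p = b^2·d^-1 = 89.5. δp/p = √((2·δb/b)² + (-1·δd/d)²) = √(0.000439 + 0.00342) = 0.0621, so δp = 5.55.
Q = p + z: δQ = √(δp² + δz²) = √(30.9 + 2.25) = 5.75
Q = 136, so δQ/Q = 5.75/136 = 0.0423.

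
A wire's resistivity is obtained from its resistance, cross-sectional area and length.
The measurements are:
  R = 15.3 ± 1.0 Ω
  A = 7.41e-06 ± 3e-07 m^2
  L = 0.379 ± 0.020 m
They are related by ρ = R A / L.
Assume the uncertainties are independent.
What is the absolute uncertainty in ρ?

Since ρ is a product/quotient, work with relative uncertainties:
  (1·δR/R)² = (1×0.0654)² = 0.00427;  (1·δA/A)² = (1×0.0405)² = 0.00164;  (-1·δL/L)² = (-1×0.0528)² = 0.00278
δρ/ρ = √(0.00870) = 0.0933
ρ = 0.000299 Ω·m, so δρ = 0.0933 × 0.000299 = 2.79e-05 Ω·m.

2.79e-05 Ω·m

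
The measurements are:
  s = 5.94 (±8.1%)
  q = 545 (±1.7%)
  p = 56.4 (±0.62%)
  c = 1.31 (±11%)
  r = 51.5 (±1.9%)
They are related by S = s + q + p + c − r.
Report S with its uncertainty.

Absolute uncertainties add in quadrature for a linear combination:
  (δs)² = 0.231;  (δq)² = 85.8;  (δp)² = 0.122;  (δc)² = 0.0208;  (δr)² = 0.957
δS = √(87.2) = 9.34
S = 557.

557 ± 9.34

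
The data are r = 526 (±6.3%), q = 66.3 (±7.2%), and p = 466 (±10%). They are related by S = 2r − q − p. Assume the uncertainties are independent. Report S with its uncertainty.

520 ± 81.2

Absolute uncertainties add in quadrature for a linear combination:
  (2·δr)² = 4390;  (δq)² = 22.8;  (δp)² = 2170
δS = √(6590) = 81.2
S = 520.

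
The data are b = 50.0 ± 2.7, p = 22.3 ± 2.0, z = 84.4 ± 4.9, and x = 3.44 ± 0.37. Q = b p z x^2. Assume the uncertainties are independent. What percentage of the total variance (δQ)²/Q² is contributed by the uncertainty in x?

76.4%

(δQ/Q)² = (1·δb/b)² + (1·δp/p)² + (1·δz/z)² + (2·δx/x)²
  b term: (1×0.0540)² = 0.00292
  p term: (1×0.0897)² = 0.00804
  z term: (1×0.0581)² = 0.00337
  x term: (2×0.108)² = 0.0463
Total = 0.0606. Share from x = 0.0463/0.0606 = 0.764.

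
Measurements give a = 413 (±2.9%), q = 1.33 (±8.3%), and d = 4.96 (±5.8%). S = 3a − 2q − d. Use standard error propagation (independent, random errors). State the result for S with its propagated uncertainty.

1230 ± 35.9

For a sum/difference, combine absolute errors in quadrature:
  (3·δa)² = 1290;  (2·δq)² = 0.0487;  (δd)² = 0.0828
δS = √(1290) = 35.9
S = 1230.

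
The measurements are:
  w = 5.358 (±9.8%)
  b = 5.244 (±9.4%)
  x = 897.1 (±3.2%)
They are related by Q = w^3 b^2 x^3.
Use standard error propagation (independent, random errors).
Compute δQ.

1.11e+12

For a monomial Q ∝ w^3, b^2, x^3, fractional errors add in quadrature:
  (3·δw/w)² = (3×0.0980)² = 0.0864;  (2·δb/b)² = (2×0.0940)² = 0.0353;  (3·δx/x)² = (3×0.0320)² = 0.00922
δQ/Q = √(0.131) = 0.362
Q = 3.054e+12, so δQ = 0.362 × 3.054e+12 = 1.11e+12.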